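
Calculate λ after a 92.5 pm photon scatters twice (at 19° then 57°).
93.7370 pm

Apply Compton shift twice:

First scattering at θ₁ = 19°:
Δλ₁ = λ_C(1 - cos(19°))
Δλ₁ = 2.4263 × 0.0545
Δλ₁ = 0.1322 pm

After first scattering:
λ₁ = 92.5 + 0.1322 = 92.6322 pm

Second scattering at θ₂ = 57°:
Δλ₂ = λ_C(1 - cos(57°))
Δλ₂ = 2.4263 × 0.4554
Δλ₂ = 1.1048 pm

Final wavelength:
λ₂ = 92.6322 + 1.1048 = 93.7370 pm

Total shift: Δλ_total = 0.1322 + 1.1048 = 1.2370 pm

(Intermediate values are shown rounded; full precision is carried through to the final answer.)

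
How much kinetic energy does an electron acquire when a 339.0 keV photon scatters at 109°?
158.6224 keV

By energy conservation: K_e = E_initial - E_final

First find the scattered photon energy:
Initial wavelength: λ = hc/E = 3.6574 pm
Compton shift: Δλ = λ_C(1 - cos(109°)) = 3.2162 pm
Final wavelength: λ' = 3.6574 + 3.2162 = 6.8736 pm
Final photon energy: E' = hc/λ' = 180.3776 keV

Electron kinetic energy:
K_e = E - E' = 339.0000 - 180.3776 = 158.6224 keV

(Intermediate values are shown rounded; full precision is carried through to the final answer.)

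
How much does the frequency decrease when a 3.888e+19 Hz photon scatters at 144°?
1.410e+19 Hz (decrease)

Convert frequency to wavelength (c = 299792458 m/s):
λ₀ = c/f₀ = 299792458/3.888e+19 = 7.7107114e-12 m = 7.7107 pm

Calculate Compton shift:
Δλ = λ_C(1 - cos(144°)) = 4.3892 pm

Final wavelength:
λ' = λ₀ + Δλ = 7.7107 + 4.3892 = 12.0999 pm

Final frequency:
f' = c/λ' = 299792458/1.2099948e-11 = 2.4776343e+19 Hz

Frequency shift (decrease):
Δf = f₀ - f' = 3.888e+19 - 2.4776343e+19 = 1.410e+19 Hz

(Intermediate values are shown rounded; full precision is carried through to the final answer.)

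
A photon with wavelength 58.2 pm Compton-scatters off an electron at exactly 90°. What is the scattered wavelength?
60.6263 pm

Using the Compton formula: λ' = λ + λ_C(1 − cos θ)

For θ = 90°, cos θ = 0 (exact) = 0.0000, so:
1 − cos 90° = 1 − (0) = 1.0000

Δλ = λ_C × 1.0000 = 2.4263 × 1.0000 = 2.4263 pm

λ' = 58.2 + 2.4263 = 60.6263 pm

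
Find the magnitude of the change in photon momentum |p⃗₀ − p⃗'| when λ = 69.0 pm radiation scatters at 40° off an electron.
6.5425e-24 kg·m/s

Photon momentum magnitude is p = h/λ.

Initial momentum:
p₀ = h/λ = 6.6261e-34/6.9000e-11 = 9.6030e-24 kg·m/s

After scattering:
λ' = λ + Δλ = 69.0 + 0.5676 = 69.5676 pm
p' = h/λ' = 6.6261e-34/6.9568e-11 = 9.5246e-24 kg·m/s

Momentum is a vector; the scattered photon's direction makes angle θ = 40° with the incident direction. The magnitude of the vector change Δp⃗ = p⃗₀ − p⃗' is found from the law of cosines:
|Δp⃗|² = p₀² + p'² − 2p₀p'cos θ
|Δp⃗|² = (9.6030e-24)² + (9.5246e-24)² − 2·9.6030e-24·9.5246e-24·cos(40°)
|Δp⃗| = 6.5425e-24 kg·m/s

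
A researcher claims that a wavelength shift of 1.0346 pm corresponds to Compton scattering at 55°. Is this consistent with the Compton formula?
Yes, consistent

Calculate the expected shift for θ = 55°:

Δλ_expected = λ_C(1 - cos(55°))
Δλ_expected = 2.4263 × (1 - cos(55°))
Δλ_expected = 2.4263 × 0.4264
Δλ_expected = 1.0346 pm

Given shift: 1.0346 pm
Expected shift: 1.0346 pm
Difference: 0.0000 pm

The values match. This is consistent with Compton scattering at the stated angle.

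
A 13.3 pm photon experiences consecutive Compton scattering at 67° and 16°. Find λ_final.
14.8723 pm

Apply Compton shift twice:

First scattering at θ₁ = 67°:
Δλ₁ = λ_C(1 - cos(67°))
Δλ₁ = 2.4263 × 0.6093
Δλ₁ = 1.4783 pm

After first scattering:
λ₁ = 13.3 + 1.4783 = 14.7783 pm

Second scattering at θ₂ = 16°:
Δλ₂ = λ_C(1 - cos(16°))
Δλ₂ = 2.4263 × 0.0387
Δλ₂ = 0.0940 pm

Final wavelength:
λ₂ = 14.7783 + 0.0940 = 14.8723 pm

Total shift: Δλ_total = 1.4783 + 0.0940 = 1.5723 pm

(Intermediate values are shown rounded; full precision is carried through to the final answer.)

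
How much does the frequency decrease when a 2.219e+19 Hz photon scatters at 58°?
1.727e+18 Hz (decrease)

Convert frequency to wavelength (c = 299792458 m/s):
λ₀ = c/f₀ = 299792458/2.219e+19 = 1.3510250e-11 m = 13.5103 pm

Calculate Compton shift:
Δλ = λ_C(1 - cos(58°)) = 1.1406 pm

Final wavelength:
λ' = λ₀ + Δλ = 13.5103 + 1.1406 = 14.6508 pm

Final frequency:
f' = c/λ' = 299792458/1.4650812e-11 = 2.0462515e+19 Hz

Frequency shift (decrease):
Δf = f₀ - f' = 2.219e+19 - 2.0462515e+19 = 1.727e+18 Hz

(Intermediate values are shown rounded; full precision is carried through to the final answer.)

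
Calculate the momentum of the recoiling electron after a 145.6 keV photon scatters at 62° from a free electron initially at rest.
7.5401e-23 kg·m/s

The electron is initially at rest, so by conservation of momentum:
p⃗_e = p⃗₀ − p⃗'  (incident photon momentum minus scattered photon momentum)

Photon momentum magnitudes (p = h/λ = E/c):
λ₀ = hc/E₀ = 8.5154 pm → p₀ = h/λ₀ = 7.7813e-23 kg·m/s
Δλ = λ_C(1 − cos 62°) = 1.2872 pm
λ' = 9.8026 pm → p' = h/λ' = 6.7595e-23 kg·m/s

The scattered photon makes angle θ = 62° with the incident direction, so by the law of cosines:
|p⃗_e|² = p₀² + p'² − 2p₀p'cos θ
|p⃗_e|² = (7.7813e-23)² + (6.7595e-23)² − 2·7.7813e-23·6.7595e-23·cos(62°)
|p⃗_e| = 7.5401e-23 kg·m/s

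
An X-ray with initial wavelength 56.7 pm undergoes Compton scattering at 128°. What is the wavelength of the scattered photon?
60.6201 pm

Using the Compton scattering formula:
λ' = λ + Δλ = λ + λ_C(1 - cos θ)

Given:
- Initial wavelength λ = 56.7 pm
- Scattering angle θ = 128°
- Compton wavelength λ_C ≈ 2.4263 pm

Calculate the shift:
Δλ = 2.4263 × (1 - cos(128°))
Δλ = 2.4263 × 1.6157
Δλ = 3.9201 pm

Final wavelength:
λ' = 56.7 + 3.9201 = 60.6201 pm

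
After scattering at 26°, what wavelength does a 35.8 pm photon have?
36.0456 pm

Using the Compton scattering formula:
λ' = λ + Δλ = λ + λ_C(1 - cos θ)

Given:
- Initial wavelength λ = 35.8 pm
- Scattering angle θ = 26°
- Compton wavelength λ_C ≈ 2.4263 pm

Calculate the shift:
Δλ = 2.4263 × (1 - cos(26°))
Δλ = 2.4263 × 0.1012
Δλ = 0.2456 pm

Final wavelength:
λ' = 35.8 + 0.2456 = 36.0456 pm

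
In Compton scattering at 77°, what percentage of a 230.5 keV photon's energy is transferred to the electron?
0.2590 (or 25.90%)

Calculate initial and final photon energies:

Initial: E₀ = 230.5 keV → λ₀ = 5.3789 pm
Compton shift: Δλ = 1.8805 pm
Final wavelength: λ' = 7.2594 pm
Final energy: E' = 170.7905 keV

Fractional energy loss:
(E₀ - E')/E₀ = (230.5000 - 170.7905)/230.5000
= 59.7095/230.5000
= 0.2590
= 25.90%

(Intermediate values are shown rounded; full precision is carried through to the final answer.)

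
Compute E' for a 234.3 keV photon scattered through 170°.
122.6662 keV

First convert energy to wavelength:
λ = hc/E, with hc ≈ 1239.842 keV·pm (i.e. 1239.842 eV·nm)

For E = 234.3 keV = 234300 eV:
λ = 1239.842 keV·pm / 234.3 keV
λ = 5.2917 pm

Calculate the Compton shift:
Δλ = λ_C(1 - cos(170°)) = 2.4263 × 1.9848
Δλ = 4.8158 pm

Final wavelength:
λ' = 5.2917 + 4.8158 = 10.1074 pm

Final energy:
E' = hc/λ' = 1239.842 / 10.1074 = 122.6662 keV

(Intermediate values are shown rounded; full precision is carried through to the final answer.)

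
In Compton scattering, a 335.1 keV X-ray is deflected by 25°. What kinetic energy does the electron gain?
19.3971 keV

By energy conservation: K_e = E_initial - E_final

First find the scattered photon energy:
Initial wavelength: λ = hc/E = 3.6999 pm
Compton shift: Δλ = λ_C(1 - cos(25°)) = 0.2273 pm
Final wavelength: λ' = 3.6999 + 0.2273 = 3.9272 pm
Final photon energy: E' = hc/λ' = 315.7029 keV

Electron kinetic energy:
K_e = E - E' = 335.1000 - 315.7029 = 19.3971 keV

(Intermediate values are shown rounded; full precision is carried through to the final answer.)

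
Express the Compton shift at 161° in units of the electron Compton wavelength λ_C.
1.9455 λ_C

The Compton shift formula is:
Δλ = λ_C(1 - cos θ)

Dividing both sides by λ_C:
Δλ/λ_C = 1 - cos θ

For θ = 161°:
Δλ/λ_C = 1 - cos(161°)
Δλ/λ_C = 1 - -0.9455
Δλ/λ_C = 1.9455

This means the shift is 1.9455 × λ_C = 4.7204 pm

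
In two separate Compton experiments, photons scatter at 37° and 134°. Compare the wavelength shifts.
134° produces the larger shift by a factor of 8.416

Calculate both shifts using Δλ = λ_C(1 - cos θ):

For θ₁ = 37°:
Δλ₁ = 2.4263 × (1 - cos(37°))
Δλ₁ = 2.4263 × 0.2014
Δλ₁ = 0.4886 pm

For θ₂ = 134°:
Δλ₂ = 2.4263 × (1 - cos(134°))
Δλ₂ = 2.4263 × 1.6947
Δλ₂ = 4.1118 pm

The 134° angle produces the larger shift.
Ratio: 4.1118/0.4886 = 8.416

(Intermediate values are shown rounded; full precision is carried through to the final answer.)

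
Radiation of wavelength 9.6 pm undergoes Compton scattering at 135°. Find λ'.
13.7420 pm

Using the Compton formula: λ' = λ + λ_C(1 − cos θ)

For θ = 135°, cos θ = -√2/2 (exact) ≈ -0.7071, so:
1 − cos 135° = 1 − (-√2/2) ≈ 1.7071

Δλ = λ_C × 1.7071 = 2.4263 × 1.7071 = 4.1420 pm

λ' = 9.6 + 4.1420 = 13.7420 pm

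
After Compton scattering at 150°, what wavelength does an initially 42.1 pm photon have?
46.6276 pm

Using the Compton formula: λ' = λ + λ_C(1 − cos θ)

For θ = 150°, cos θ = -√3/2 (exact) ≈ -0.8660, so:
1 − cos 150° = 1 − (-√3/2) ≈ 1.8660

Δλ = λ_C × 1.8660 = 2.4263 × 1.8660 = 4.5276 pm

λ' = 42.1 + 4.5276 = 46.6276 pm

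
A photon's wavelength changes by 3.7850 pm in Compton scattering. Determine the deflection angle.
124.05°

From the Compton formula Δλ = λ_C(1 - cos θ), we can solve for θ:

cos θ = 1 - Δλ/λ_C

Given:
- Δλ = 3.7850 pm
- λ_C = h/(m_e·c) ≈ 2.42631024 pm

cos θ = 1 - 3.7850/2.42631024
cos θ = 1 - 1.559982
cos θ = -0.559982

θ = arccos(-0.559982)
θ = 124.05°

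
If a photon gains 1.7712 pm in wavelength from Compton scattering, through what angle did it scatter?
74.34°

From the Compton formula Δλ = λ_C(1 - cos θ), we can solve for θ:

cos θ = 1 - Δλ/λ_C

Given:
- Δλ = 1.7712 pm
- λ_C = h/(m_e·c) ≈ 2.42631024 pm

cos θ = 1 - 1.7712/2.42631024
cos θ = 1 - 0.729997
cos θ = 0.270003

θ = arccos(0.270003)
θ = 74.34°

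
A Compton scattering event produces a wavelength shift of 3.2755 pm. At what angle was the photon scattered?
110.49°

From the Compton formula Δλ = λ_C(1 - cos θ), we can solve for θ:

cos θ = 1 - Δλ/λ_C

Given:
- Δλ = 3.2755 pm
- λ_C = h/(m_e·c) ≈ 2.42631024 pm

cos θ = 1 - 3.2755/2.42631024
cos θ = 1 - 1.349992
cos θ = -0.349992

θ = arccos(-0.349992)
θ = 110.49°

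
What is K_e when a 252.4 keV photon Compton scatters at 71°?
63.0704 keV

By energy conservation: K_e = E_initial - E_final

First find the scattered photon energy:
Initial wavelength: λ = hc/E = 4.9122 pm
Compton shift: Δλ = λ_C(1 - cos(71°)) = 1.6364 pm
Final wavelength: λ' = 4.9122 + 1.6364 = 6.5486 pm
Final photon energy: E' = hc/λ' = 189.3296 keV

Electron kinetic energy:
K_e = E - E' = 252.4000 - 189.3296 = 63.0704 keV

(Intermediate values are shown rounded; full precision is carried through to the final answer.)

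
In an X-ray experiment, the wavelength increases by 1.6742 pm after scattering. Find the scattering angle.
71.94°

From the Compton formula Δλ = λ_C(1 - cos θ), we can solve for θ:

cos θ = 1 - Δλ/λ_C

Given:
- Δλ = 1.6742 pm
- λ_C = h/(m_e·c) ≈ 2.42631024 pm

cos θ = 1 - 1.6742/2.42631024
cos θ = 1 - 0.690019
cos θ = 0.309981

θ = arccos(0.309981)
θ = 71.94°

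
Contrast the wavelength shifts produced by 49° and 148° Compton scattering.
148° produces the larger shift by a factor of 5.373

Calculate both shifts using Δλ = λ_C(1 - cos θ):

For θ₁ = 49°:
Δλ₁ = 2.4263 × (1 - cos(49°))
Δλ₁ = 2.4263 × 0.3439
Δλ₁ = 0.8345 pm

For θ₂ = 148°:
Δλ₂ = 2.4263 × (1 - cos(148°))
Δλ₂ = 2.4263 × 1.8480
Δλ₂ = 4.4839 pm

The 148° angle produces the larger shift.
Ratio: 4.4839/0.8345 = 5.373

(Intermediate values are shown rounded; full precision is carried through to the final answer.)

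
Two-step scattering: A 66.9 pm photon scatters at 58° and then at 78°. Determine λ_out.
69.9624 pm

Apply Compton shift twice:

First scattering at θ₁ = 58°:
Δλ₁ = λ_C(1 - cos(58°))
Δλ₁ = 2.4263 × 0.4701
Δλ₁ = 1.1406 pm

After first scattering:
λ₁ = 66.9 + 1.1406 = 68.0406 pm

Second scattering at θ₂ = 78°:
Δλ₂ = λ_C(1 - cos(78°))
Δλ₂ = 2.4263 × 0.7921
Δλ₂ = 1.9219 pm

Final wavelength:
λ₂ = 68.0406 + 1.9219 = 69.9624 pm

Total shift: Δλ_total = 1.1406 + 1.9219 = 3.0624 pm

(Intermediate values are shown rounded; full precision is carried through to the final answer.)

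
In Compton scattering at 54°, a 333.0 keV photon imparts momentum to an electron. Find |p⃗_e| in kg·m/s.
1.4833e-22 kg·m/s

The electron is initially at rest, so by conservation of momentum:
p⃗_e = p⃗₀ − p⃗'  (incident photon momentum minus scattered photon momentum)

Photon momentum magnitudes (p = h/λ = E/c):
λ₀ = hc/E₀ = 3.7232 pm → p₀ = h/λ₀ = 1.7796e-22 kg·m/s
Δλ = λ_C(1 − cos 54°) = 1.0002 pm
λ' = 4.7234 pm → p' = h/λ' = 1.4028e-22 kg·m/s

The scattered photon makes angle θ = 54° with the incident direction, so by the law of cosines:
|p⃗_e|² = p₀² + p'² − 2p₀p'cos θ
|p⃗_e|² = (1.7796e-22)² + (1.4028e-22)² − 2·1.7796e-22·1.4028e-22·cos(54°)
|p⃗_e| = 1.4833e-22 kg·m/s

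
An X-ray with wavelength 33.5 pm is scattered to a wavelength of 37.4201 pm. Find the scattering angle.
128.00°

First find the wavelength shift:
Δλ = λ' - λ = 37.4201 - 33.5 = 3.9201 pm

Using Δλ = λ_C(1 - cos θ), with λ_C = h/(m_e·c) ≈ 2.42631024 pm:
cos θ = 1 - Δλ/λ_C
cos θ = 1 - 3.9201/2.42631024
cos θ = -0.615663

θ = arccos(-0.615663)
θ = 128.00°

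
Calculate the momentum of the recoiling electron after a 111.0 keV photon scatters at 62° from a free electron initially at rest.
5.8186e-23 kg·m/s

The electron is initially at rest, so by conservation of momentum:
p⃗_e = p⃗₀ − p⃗'  (incident photon momentum minus scattered photon momentum)

Photon momentum magnitudes (p = h/λ = E/c):
λ₀ = hc/E₀ = 11.1697 pm → p₀ = h/λ₀ = 5.9322e-23 kg·m/s
Δλ = λ_C(1 − cos 62°) = 1.2872 pm
λ' = 12.4570 pm → p' = h/λ' = 5.3192e-23 kg·m/s

The scattered photon makes angle θ = 62° with the incident direction, so by the law of cosines:
|p⃗_e|² = p₀² + p'² − 2p₀p'cos θ
|p⃗_e|² = (5.9322e-23)² + (5.3192e-23)² − 2·5.9322e-23·5.3192e-23·cos(62°)
|p⃗_e| = 5.8186e-23 kg·m/s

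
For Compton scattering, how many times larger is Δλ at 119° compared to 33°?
119° produces the larger shift by a factor of 9.204

Calculate both shifts using Δλ = λ_C(1 - cos θ):

For θ₁ = 33°:
Δλ₁ = 2.4263 × (1 - cos(33°))
Δλ₁ = 2.4263 × 0.1613
Δλ₁ = 0.3914 pm

For θ₂ = 119°:
Δλ₂ = 2.4263 × (1 - cos(119°))
Δλ₂ = 2.4263 × 1.4848
Δλ₂ = 3.6026 pm

The 119° angle produces the larger shift.
Ratio: 3.6026/0.3914 = 9.204

(Intermediate values are shown rounded; full precision is carried through to the final answer.)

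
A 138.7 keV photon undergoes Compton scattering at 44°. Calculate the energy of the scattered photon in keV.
128.8819 keV

First convert energy to wavelength:
λ = hc/E, with hc ≈ 1239.842 keV·pm (i.e. 1239.842 eV·nm)

For E = 138.7 keV = 138700 eV:
λ = 1239.842 keV·pm / 138.7 keV
λ = 8.9390 pm

Calculate the Compton shift:
Δλ = λ_C(1 - cos(44°)) = 2.4263 × 0.2807
Δλ = 0.6810 pm

Final wavelength:
λ' = 8.9390 + 0.6810 = 9.6200 pm

Final energy:
E' = hc/λ' = 1239.842 / 9.6200 = 128.8819 keV

(Intermediate values are shown rounded; full precision is carried through to the final answer.)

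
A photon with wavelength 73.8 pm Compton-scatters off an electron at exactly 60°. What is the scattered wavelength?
75.0132 pm

Using the Compton formula: λ' = λ + λ_C(1 − cos θ)

For θ = 60°, cos θ = 1/2 (exact) = 0.5000, so:
1 − cos 60° = 1 − (1/2) = 0.5000

Δλ = λ_C × 0.5000 = 2.4263 × 0.5000 = 1.2132 pm

λ' = 73.8 + 1.2132 = 75.0132 pm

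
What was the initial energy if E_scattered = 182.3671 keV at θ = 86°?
273.0000 keV

Convert final energy to wavelength (hc ≈ 1239.842 keV·pm):
λ' = hc/E' = 1239.842 / 182.3671 = 6.7986 pm

Calculate the Compton shift:
Δλ = λ_C(1 - cos(86°))
Δλ = 2.4263 × (1 - cos(86°))
Δλ = 2.2571 pm

Initial wavelength:
λ = λ' - Δλ = 6.7986 - 2.2571 = 4.5415 pm

Initial energy:
E = hc/λ = 1239.842 / 4.5415 = 273.0000 keV

(Intermediate values are shown rounded; full precision is carried through to the final answer.)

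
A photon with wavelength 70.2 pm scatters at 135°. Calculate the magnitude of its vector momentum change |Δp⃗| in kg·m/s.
1.6956e-23 kg·m/s

Photon momentum magnitude is p = h/λ.

Initial momentum:
p₀ = h/λ = 6.6261e-34/7.0200e-11 = 9.4388e-24 kg·m/s

After scattering:
λ' = λ + Δλ = 70.2 + 4.1420 = 74.3420 pm
p' = h/λ' = 6.6261e-34/7.4342e-11 = 8.9130e-24 kg·m/s

Momentum is a vector; the scattered photon's direction makes angle θ = 135° with the incident direction. The magnitude of the vector change Δp⃗ = p⃗₀ − p⃗' is found from the law of cosines:
|Δp⃗|² = p₀² + p'² − 2p₀p'cos θ
|Δp⃗|² = (9.4388e-24)² + (8.9130e-24)² − 2·9.4388e-24·8.9130e-24·cos(135°)
|Δp⃗| = 1.6956e-23 kg·m/s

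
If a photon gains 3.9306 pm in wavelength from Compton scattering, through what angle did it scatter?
128.32°

From the Compton formula Δλ = λ_C(1 - cos θ), we can solve for θ:

cos θ = 1 - Δλ/λ_C

Given:
- Δλ = 3.9306 pm
- λ_C = h/(m_e·c) ≈ 2.42631024 pm

cos θ = 1 - 3.9306/2.42631024
cos θ = 1 - 1.619991
cos θ = -0.619991

θ = arccos(-0.619991)
θ = 128.32°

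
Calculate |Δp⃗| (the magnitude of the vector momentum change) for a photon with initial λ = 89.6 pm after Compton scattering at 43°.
5.4013e-24 kg·m/s

Photon momentum magnitude is p = h/λ.

Initial momentum:
p₀ = h/λ = 6.6261e-34/8.9600e-11 = 7.3952e-24 kg·m/s

After scattering:
λ' = λ + Δλ = 89.6 + 0.6518 = 90.2518 pm
p' = h/λ' = 6.6261e-34/9.0252e-11 = 7.3418e-24 kg·m/s

Momentum is a vector; the scattered photon's direction makes angle θ = 43° with the incident direction. The magnitude of the vector change Δp⃗ = p⃗₀ − p⃗' is found from the law of cosines:
|Δp⃗|² = p₀² + p'² − 2p₀p'cos θ
|Δp⃗|² = (7.3952e-24)² + (7.3418e-24)² − 2·7.3952e-24·7.3418e-24·cos(43°)
|Δp⃗| = 5.4013e-24 kg·m/s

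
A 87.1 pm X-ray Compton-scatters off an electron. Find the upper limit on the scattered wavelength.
91.9526 pm (at θ = 180°)

The Compton shift is Δλ = λ_C(1 − cos θ).

Since cos θ ranges from −1 to 1, the factor (1 − cos θ) ranges from 0 to 2; the maximum shift occurs at θ = 180° (backscattering):
Δλ_max = 2λ_C = 2 × 2.4263 pm = 4.8526 pm

Maximum scattered wavelength:
λ'_max = λ₀ + Δλ_max = 87.1 + 4.8526 = 91.9526 pm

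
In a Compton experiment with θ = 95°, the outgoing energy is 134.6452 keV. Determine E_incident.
188.7000 keV

Convert final energy to wavelength (hc ≈ 1239.842 keV·pm):
λ' = hc/E' = 1239.842 / 134.6452 = 9.2082 pm

Calculate the Compton shift:
Δλ = λ_C(1 - cos(95°))
Δλ = 2.4263 × (1 - cos(95°))
Δλ = 2.6378 pm

Initial wavelength:
λ = λ' - Δλ = 9.2082 - 2.6378 = 6.5704 pm

Initial energy:
E = hc/λ = 1239.842 / 6.5704 = 188.7000 keV

(Intermediate values are shown rounded; full precision is carried through to the final answer.)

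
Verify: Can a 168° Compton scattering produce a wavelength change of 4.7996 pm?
Yes, consistent

Calculate the expected shift for θ = 168°:

Δλ_expected = λ_C(1 - cos(168°))
Δλ_expected = 2.4263 × (1 - cos(168°))
Δλ_expected = 2.4263 × 1.9781
Δλ_expected = 4.7996 pm

Given shift: 4.7996 pm
Expected shift: 4.7996 pm
Difference: 0.0000 pm

The values match. This is consistent with Compton scattering at the stated angle.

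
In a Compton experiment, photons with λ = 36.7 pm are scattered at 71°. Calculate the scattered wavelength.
38.3364 pm

Using the Compton scattering formula:
λ' = λ + Δλ = λ + λ_C(1 - cos θ)

Given:
- Initial wavelength λ = 36.7 pm
- Scattering angle θ = 71°
- Compton wavelength λ_C ≈ 2.4263 pm

Calculate the shift:
Δλ = 2.4263 × (1 - cos(71°))
Δλ = 2.4263 × 0.6744
Δλ = 1.6364 pm

Final wavelength:
λ' = 36.7 + 1.6364 = 38.3364 pm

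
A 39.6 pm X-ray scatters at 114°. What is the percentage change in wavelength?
8.6191%

Calculate the Compton shift:
Δλ = λ_C(1 - cos(114°))
Δλ = 2.4263 × (1 - cos(114°))
Δλ = 2.4263 × 1.4067
Δλ = 3.4132 pm

Percentage change:
(Δλ/λ₀) × 100 = (3.4132/39.6) × 100
= 8.6191%

(Intermediate values are shown rounded; full precision is carried through to the final answer.)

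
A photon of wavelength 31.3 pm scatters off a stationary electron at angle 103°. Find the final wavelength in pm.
34.2721 pm

Using the Compton scattering formula:
λ' = λ + Δλ = λ + λ_C(1 - cos θ)

Given:
- Initial wavelength λ = 31.3 pm
- Scattering angle θ = 103°
- Compton wavelength λ_C ≈ 2.4263 pm

Calculate the shift:
Δλ = 2.4263 × (1 - cos(103°))
Δλ = 2.4263 × 1.2250
Δλ = 2.9721 pm

Final wavelength:
λ' = 31.3 + 2.9721 = 34.2721 pm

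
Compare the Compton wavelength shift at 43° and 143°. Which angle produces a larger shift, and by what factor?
143° produces the larger shift by a factor of 6.695

Calculate both shifts using Δλ = λ_C(1 - cos θ):

For θ₁ = 43°:
Δλ₁ = 2.4263 × (1 - cos(43°))
Δλ₁ = 2.4263 × 0.2686
Δλ₁ = 0.6518 pm

For θ₂ = 143°:
Δλ₂ = 2.4263 × (1 - cos(143°))
Δλ₂ = 2.4263 × 1.7986
Δλ₂ = 4.3640 pm

The 143° angle produces the larger shift.
Ratio: 4.3640/0.6518 = 6.695

(Intermediate values are shown rounded; full precision is carried through to the final answer.)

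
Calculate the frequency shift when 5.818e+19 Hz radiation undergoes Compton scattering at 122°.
2.436e+19 Hz (decrease)

Convert frequency to wavelength (c = 299792458 m/s):
λ₀ = c/f₀ = 299792458/5.818e+19 = 5.1528439e-12 m = 5.1528 pm

Calculate Compton shift:
Δλ = λ_C(1 - cos(122°)) = 3.7121 pm

Final wavelength:
λ' = λ₀ + Δλ = 5.1528 + 3.7121 = 8.8649 pm

Final frequency:
f' = c/λ' = 299792458/8.8649027e-12 = 3.3817907e+19 Hz

Frequency shift (decrease):
Δf = f₀ - f' = 5.818e+19 - 3.3817907e+19 = 2.436e+19 Hz

(Intermediate values are shown rounded; full precision is carried through to the final answer.)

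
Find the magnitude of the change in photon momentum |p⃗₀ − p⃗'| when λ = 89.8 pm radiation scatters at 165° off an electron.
1.4262e-23 kg·m/s

Photon momentum magnitude is p = h/λ.

Initial momentum:
p₀ = h/λ = 6.6261e-34/8.9800e-11 = 7.3787e-24 kg·m/s

After scattering:
λ' = λ + Δλ = 89.8 + 4.7699 = 94.5699 pm
p' = h/λ' = 6.6261e-34/9.4570e-11 = 7.0065e-24 kg·m/s

Momentum is a vector; the scattered photon's direction makes angle θ = 165° with the incident direction. The magnitude of the vector change Δp⃗ = p⃗₀ − p⃗' is found from the law of cosines:
|Δp⃗|² = p₀² + p'² − 2p₀p'cos θ
|Δp⃗|² = (7.3787e-24)² + (7.0065e-24)² − 2·7.3787e-24·7.0065e-24·cos(165°)
|Δp⃗| = 1.4262e-23 kg·m/s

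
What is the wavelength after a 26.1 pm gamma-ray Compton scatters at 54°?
27.1002 pm

Using the Compton scattering formula:
λ' = λ + Δλ = λ + λ_C(1 - cos θ)

Given:
- Initial wavelength λ = 26.1 pm
- Scattering angle θ = 54°
- Compton wavelength λ_C ≈ 2.4263 pm

Calculate the shift:
Δλ = 2.4263 × (1 - cos(54°))
Δλ = 2.4263 × 0.4122
Δλ = 1.0002 pm

Final wavelength:
λ' = 26.1 + 1.0002 = 27.1002 pm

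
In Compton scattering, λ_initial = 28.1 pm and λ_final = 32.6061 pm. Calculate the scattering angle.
149.00°

First find the wavelength shift:
Δλ = λ' - λ = 32.6061 - 28.1 = 4.5061 pm

Using Δλ = λ_C(1 - cos θ), with λ_C = h/(m_e·c) ≈ 2.42631024 pm:
cos θ = 1 - Δλ/λ_C
cos θ = 1 - 4.5061/2.42631024
cos θ = -0.857182

θ = arccos(-0.857182)
θ = 149.00°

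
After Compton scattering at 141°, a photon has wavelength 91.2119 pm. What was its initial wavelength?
86.9000 pm

From λ' = λ + Δλ, we have λ = λ' - Δλ

First calculate the Compton shift:
Δλ = λ_C(1 - cos θ)
Δλ = 2.4263 × (1 - cos(141°))
Δλ = 2.4263 × 1.7771
Δλ = 4.3119 pm

Initial wavelength:
λ = λ' - Δλ
λ = 91.2119 - 4.3119
λ = 86.9000 pm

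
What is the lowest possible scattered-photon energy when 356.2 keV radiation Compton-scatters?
148.7804 keV (at θ = 180°)

The scattered photon has minimum energy when its wavelength is maximum, i.e., when the Compton shift Δλ = λ_C(1 − cos θ) is maximum. This occurs at θ = 180° (backscattering), giving Δλ_max = 2λ_C = 4.8526 pm.

Initial wavelength: λ₀ = hc/E₀ = 3.4807 pm
Maximum final wavelength: λ'_max = λ₀ + 2λ_C = 3.4807 + 4.8526 = 8.3334 pm
Minimum final energy: E'_min = hc/λ'_max = 148.7804 keV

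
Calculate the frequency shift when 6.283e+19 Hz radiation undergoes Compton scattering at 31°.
4.254e+18 Hz (decrease)

Convert frequency to wavelength (c = 299792458 m/s):
λ₀ = c/f₀ = 299792458/6.283e+19 = 4.7714859e-12 m = 4.7715 pm

Calculate Compton shift:
Δλ = λ_C(1 - cos(31°)) = 0.3466 pm

Final wavelength:
λ' = λ₀ + Δλ = 4.7715 + 0.3466 = 5.1180 pm

Final frequency:
f' = c/λ' = 299792458/5.1180423e-12 = 5.8575611e+19 Hz

Frequency shift (decrease):
Δf = f₀ - f' = 6.283e+19 - 5.8575611e+19 = 4.254e+18 Hz

(Intermediate values are shown rounded; full precision is carried through to the final answer.)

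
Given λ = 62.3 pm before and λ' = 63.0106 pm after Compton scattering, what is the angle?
45.00°

First find the wavelength shift:
Δλ = λ' - λ = 63.0106 - 62.3 = 0.7106 pm

Using Δλ = λ_C(1 - cos θ), with λ_C = h/(m_e·c) ≈ 2.42631024 pm:
cos θ = 1 - Δλ/λ_C
cos θ = 1 - 0.7106/2.42631024
cos θ = 0.707127

θ = arccos(0.707127)
θ = 45.00°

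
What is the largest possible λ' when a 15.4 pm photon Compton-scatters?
20.2526 pm (at θ = 180°)

The Compton shift is Δλ = λ_C(1 − cos θ).

Since cos θ ranges from −1 to 1, the factor (1 − cos θ) ranges from 0 to 2; the maximum shift occurs at θ = 180° (backscattering):
Δλ_max = 2λ_C = 2 × 2.4263 pm = 4.8526 pm

Maximum scattered wavelength:
λ'_max = λ₀ + Δλ_max = 15.4 + 4.8526 = 20.2526 pm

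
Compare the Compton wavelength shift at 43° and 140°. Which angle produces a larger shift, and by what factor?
140° produces the larger shift by a factor of 6.574

Calculate both shifts using Δλ = λ_C(1 - cos θ):

For θ₁ = 43°:
Δλ₁ = 2.4263 × (1 - cos(43°))
Δλ₁ = 2.4263 × 0.2686
Δλ₁ = 0.6518 pm

For θ₂ = 140°:
Δλ₂ = 2.4263 × (1 - cos(140°))
Δλ₂ = 2.4263 × 1.7660
Δλ₂ = 4.2850 pm

The 140° angle produces the larger shift.
Ratio: 4.2850/0.6518 = 6.574

(Intermediate values are shown rounded; full precision is carried through to the final answer.)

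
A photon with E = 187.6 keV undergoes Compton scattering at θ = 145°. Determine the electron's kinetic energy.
75.1202 keV

By energy conservation: K_e = E_initial - E_final

First find the scattered photon energy:
Initial wavelength: λ = hc/E = 6.6090 pm
Compton shift: Δλ = λ_C(1 - cos(145°)) = 4.4138 pm
Final wavelength: λ' = 6.6090 + 4.4138 = 11.0228 pm
Final photon energy: E' = hc/λ' = 112.4798 keV

Electron kinetic energy:
K_e = E - E' = 187.6000 - 112.4798 = 75.1202 keV

(Intermediate values are shown rounded; full precision is carried through to the final answer.)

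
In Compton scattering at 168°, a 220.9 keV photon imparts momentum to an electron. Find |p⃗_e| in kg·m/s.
1.8079e-22 kg·m/s

The electron is initially at rest, so by conservation of momentum:
p⃗_e = p⃗₀ − p⃗'  (incident photon momentum minus scattered photon momentum)

Photon momentum magnitudes (p = h/λ = E/c):
λ₀ = hc/E₀ = 5.6127 pm → p₀ = h/λ₀ = 1.1806e-22 kg·m/s
Δλ = λ_C(1 − cos 168°) = 4.7996 pm
λ' = 10.4123 pm → p' = h/λ' = 6.3637e-23 kg·m/s

The scattered photon makes angle θ = 168° with the incident direction, so by the law of cosines:
|p⃗_e|² = p₀² + p'² − 2p₀p'cos θ
|p⃗_e|² = (1.1806e-22)² + (6.3637e-23)² − 2·1.1806e-22·6.3637e-23·cos(168°)
|p⃗_e| = 1.8079e-22 kg·m/s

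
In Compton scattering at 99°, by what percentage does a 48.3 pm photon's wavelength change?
5.8093%

Calculate the Compton shift:
Δλ = λ_C(1 - cos(99°))
Δλ = 2.4263 × (1 - cos(99°))
Δλ = 2.4263 × 1.1564
Δλ = 2.8059 pm

Percentage change:
(Δλ/λ₀) × 100 = (2.8059/48.3) × 100
= 5.8093%

(Intermediate values are shown rounded; full precision is carried through to the final answer.)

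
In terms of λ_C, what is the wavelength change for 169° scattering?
1.9816 λ_C

The Compton shift formula is:
Δλ = λ_C(1 - cos θ)

Dividing both sides by λ_C:
Δλ/λ_C = 1 - cos θ

For θ = 169°:
Δλ/λ_C = 1 - cos(169°)
Δλ/λ_C = 1 - -0.9816
Δλ/λ_C = 1.9816

This means the shift is 1.9816 × λ_C = 4.8080 pm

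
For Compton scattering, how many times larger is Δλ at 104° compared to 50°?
104° produces the larger shift by a factor of 3.477

Calculate both shifts using Δλ = λ_C(1 - cos θ):

For θ₁ = 50°:
Δλ₁ = 2.4263 × (1 - cos(50°))
Δλ₁ = 2.4263 × 0.3572
Δλ₁ = 0.8667 pm

For θ₂ = 104°:
Δλ₂ = 2.4263 × (1 - cos(104°))
Δλ₂ = 2.4263 × 1.2419
Δλ₂ = 3.0133 pm

The 104° angle produces the larger shift.
Ratio: 3.0133/0.8667 = 3.477

(Intermediate values are shown rounded; full precision is carried through to the final answer.)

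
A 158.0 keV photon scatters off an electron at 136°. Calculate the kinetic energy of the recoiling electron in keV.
54.8410 keV

By energy conservation: K_e = E_initial - E_final

First find the scattered photon energy:
Initial wavelength: λ = hc/E = 7.8471 pm
Compton shift: Δλ = λ_C(1 - cos(136°)) = 4.1717 pm
Final wavelength: λ' = 7.8471 + 4.1717 = 12.0188 pm
Final photon energy: E' = hc/λ' = 103.1590 keV

Electron kinetic energy:
K_e = E - E' = 158.0000 - 103.1590 = 54.8410 keV

(Intermediate values are shown rounded; full precision is carried through to the final answer.)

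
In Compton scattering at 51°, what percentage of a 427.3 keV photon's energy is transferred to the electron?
0.2366 (or 23.66%)

Calculate initial and final photon energies:

Initial: E₀ = 427.3 keV → λ₀ = 2.9016 pm
Compton shift: Δλ = 0.8994 pm
Final wavelength: λ' = 3.8010 pm
Final energy: E' = 326.1921 keV

Fractional energy loss:
(E₀ - E')/E₀ = (427.3000 - 326.1921)/427.3000
= 101.1079/427.3000
= 0.2366
= 23.66%

(Intermediate values are shown rounded; full precision is carried through to the final answer.)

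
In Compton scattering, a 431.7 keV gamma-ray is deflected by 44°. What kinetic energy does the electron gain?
82.7405 keV

By energy conservation: K_e = E_initial - E_final

First find the scattered photon energy:
Initial wavelength: λ = hc/E = 2.8720 pm
Compton shift: Δλ = λ_C(1 - cos(44°)) = 0.6810 pm
Final wavelength: λ' = 2.8720 + 0.6810 = 3.5530 pm
Final photon energy: E' = hc/λ' = 348.9595 keV

Electron kinetic energy:
K_e = E - E' = 431.7000 - 348.9595 = 82.7405 keV

(Intermediate values are shown rounded; full precision is carried through to the final answer.)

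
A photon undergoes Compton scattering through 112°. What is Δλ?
3.3352 pm

Using the Compton scattering formula:
Δλ = λ_C(1 - cos θ)

where λ_C = h/(m_e·c) ≈ 2.4263 pm is the Compton wavelength of an electron.

For θ = 112°:
cos(112°) = -0.3746
1 - cos(112°) = 1.3746

Δλ = 2.4263 × 1.3746
Δλ = 3.3352 pm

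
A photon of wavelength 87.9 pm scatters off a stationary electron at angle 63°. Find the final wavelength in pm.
89.2248 pm

Using the Compton scattering formula:
λ' = λ + Δλ = λ + λ_C(1 - cos θ)

Given:
- Initial wavelength λ = 87.9 pm
- Scattering angle θ = 63°
- Compton wavelength λ_C ≈ 2.4263 pm

Calculate the shift:
Δλ = 2.4263 × (1 - cos(63°))
Δλ = 2.4263 × 0.5460
Δλ = 1.3248 pm

Final wavelength:
λ' = 87.9 + 1.3248 = 89.2248 pm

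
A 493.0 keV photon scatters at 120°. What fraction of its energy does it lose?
0.5914 (or 59.14%)

Calculate initial and final photon energies:

Initial: E₀ = 493.0 keV → λ₀ = 2.5149 pm
Compton shift: Δλ = 3.6395 pm
Final wavelength: λ' = 6.1544 pm
Final energy: E' = 201.4576 keV

Fractional energy loss:
(E₀ - E')/E₀ = (493.0000 - 201.4576)/493.0000
= 291.5424/493.0000
= 0.5914
= 59.14%

(Intermediate values are shown rounded; full precision is carried through to the final answer.)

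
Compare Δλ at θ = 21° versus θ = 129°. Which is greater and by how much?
129° produces the larger shift by a factor of 24.531

Calculate both shifts using Δλ = λ_C(1 - cos θ):

For θ₁ = 21°:
Δλ₁ = 2.4263 × (1 - cos(21°))
Δλ₁ = 2.4263 × 0.0664
Δλ₁ = 0.1612 pm

For θ₂ = 129°:
Δλ₂ = 2.4263 × (1 - cos(129°))
Δλ₂ = 2.4263 × 1.6293
Δλ₂ = 3.9532 pm

The 129° angle produces the larger shift.
Ratio: 3.9532/0.1612 = 24.531

(Intermediate values are shown rounded; full precision is carried through to the final answer.)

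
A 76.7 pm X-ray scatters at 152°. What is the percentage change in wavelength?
5.9565%

Calculate the Compton shift:
Δλ = λ_C(1 - cos(152°))
Δλ = 2.4263 × (1 - cos(152°))
Δλ = 2.4263 × 1.8829
Δλ = 4.5686 pm

Percentage change:
(Δλ/λ₀) × 100 = (4.5686/76.7) × 100
= 5.9565%

(Intermediate values are shown rounded; full precision is carried through to the final answer.)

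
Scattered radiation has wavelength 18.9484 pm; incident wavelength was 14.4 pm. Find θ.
151.00°

First find the wavelength shift:
Δλ = λ' - λ = 18.9484 - 14.4 = 4.5484 pm

Using Δλ = λ_C(1 - cos θ), with λ_C = h/(m_e·c) ≈ 2.42631024 pm:
cos θ = 1 - Δλ/λ_C
cos θ = 1 - 4.5484/2.42631024
cos θ = -0.874616

θ = arccos(-0.874616)
θ = 151.00°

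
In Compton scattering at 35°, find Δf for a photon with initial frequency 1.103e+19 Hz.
1.752e+17 Hz (decrease)

Convert frequency to wavelength (c = 299792458 m/s):
λ₀ = c/f₀ = 299792458/1.103e+19 = 2.7179733e-11 m = 27.1797 pm

Calculate Compton shift:
Δλ = λ_C(1 - cos(35°)) = 0.4388 pm

Final wavelength:
λ' = λ₀ + Δλ = 27.1797 + 0.4388 = 27.6185 pm

Final frequency:
f' = c/λ' = 299792458/2.7618527e-11 = 1.0854759e+19 Hz

Frequency shift (decrease):
Δf = f₀ - f' = 1.103e+19 - 1.0854759e+19 = 1.752e+17 Hz

(Intermediate values are shown rounded; full precision is carried through to the final answer.)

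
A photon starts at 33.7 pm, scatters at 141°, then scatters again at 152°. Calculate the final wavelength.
42.5805 pm

Apply Compton shift twice:

First scattering at θ₁ = 141°:
Δλ₁ = λ_C(1 - cos(141°))
Δλ₁ = 2.4263 × 1.7771
Δλ₁ = 4.3119 pm

After first scattering:
λ₁ = 33.7 + 4.3119 = 38.0119 pm

Second scattering at θ₂ = 152°:
Δλ₂ = λ_C(1 - cos(152°))
Δλ₂ = 2.4263 × 1.8829
Δλ₂ = 4.5686 pm

Final wavelength:
λ₂ = 38.0119 + 4.5686 = 42.5805 pm

Total shift: Δλ_total = 4.3119 + 4.5686 = 8.8805 pm

(Intermediate values are shown rounded; full precision is carried through to the final answer.)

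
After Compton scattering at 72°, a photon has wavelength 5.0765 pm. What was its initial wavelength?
3.4000 pm

From λ' = λ + Δλ, we have λ = λ' - Δλ

First calculate the Compton shift:
Δλ = λ_C(1 - cos θ)
Δλ = 2.4263 × (1 - cos(72°))
Δλ = 2.4263 × 0.6910
Δλ = 1.6765 pm

Initial wavelength:
λ = λ' - Δλ
λ = 5.0765 - 1.6765
λ = 3.4000 pm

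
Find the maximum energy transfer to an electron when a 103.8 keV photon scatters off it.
29.9874 keV

Maximum energy transfer occurs at θ = 180° (backscattering).

Initial photon: E₀ = 103.8 keV → λ₀ = 11.9445 pm

Maximum Compton shift (at 180°):
Δλ_max = 2λ_C = 2 × 2.4263 = 4.8526 pm

Final wavelength:
λ' = 11.9445 + 4.8526 = 16.7971 pm

Minimum photon energy (maximum energy to electron):
E'_min = hc/λ' = 73.8126 keV

Maximum electron kinetic energy:
K_max = E₀ - E'_min = 103.8000 - 73.8126 = 29.9874 keV

(Intermediate values are shown rounded; full precision is carried through to the final answer.)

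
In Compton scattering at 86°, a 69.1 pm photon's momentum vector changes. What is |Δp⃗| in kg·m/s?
1.2875e-23 kg·m/s

Photon momentum magnitude is p = h/λ.

Initial momentum:
p₀ = h/λ = 6.6261e-34/6.9100e-11 = 9.5891e-24 kg·m/s

After scattering:
λ' = λ + Δλ = 69.1 + 2.2571 = 71.3571 pm
p' = h/λ' = 6.6261e-34/7.1357e-11 = 9.2858e-24 kg·m/s

Momentum is a vector; the scattered photon's direction makes angle θ = 86° with the incident direction. The magnitude of the vector change Δp⃗ = p⃗₀ − p⃗' is found from the law of cosines:
|Δp⃗|² = p₀² + p'² − 2p₀p'cos θ
|Δp⃗|² = (9.5891e-24)² + (9.2858e-24)² − 2·9.5891e-24·9.2858e-24·cos(86°)
|Δp⃗| = 1.2875e-23 kg·m/s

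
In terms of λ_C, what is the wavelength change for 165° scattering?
1.9659 λ_C

The Compton shift formula is:
Δλ = λ_C(1 - cos θ)

Dividing both sides by λ_C:
Δλ/λ_C = 1 - cos θ

For θ = 165°:
Δλ/λ_C = 1 - cos(165°)
Δλ/λ_C = 1 - -0.9659
Δλ/λ_C = 1.9659

This means the shift is 1.9659 × λ_C = 4.7699 pm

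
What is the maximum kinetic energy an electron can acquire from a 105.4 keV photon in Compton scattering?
30.7819 keV

Maximum energy transfer occurs at θ = 180° (backscattering).

Initial photon: E₀ = 105.4 keV → λ₀ = 11.7632 pm

Maximum Compton shift (at 180°):
Δλ_max = 2λ_C = 2 × 2.4263 = 4.8526 pm

Final wavelength:
λ' = 11.7632 + 4.8526 = 16.6158 pm

Minimum photon energy (maximum energy to electron):
E'_min = hc/λ' = 74.6181 keV

Maximum electron kinetic energy:
K_max = E₀ - E'_min = 105.4000 - 74.6181 = 30.7819 keV

(Intermediate values are shown rounded; full precision is carried through to the final answer.)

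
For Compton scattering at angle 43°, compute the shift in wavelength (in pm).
0.6518 pm

Using the Compton scattering formula:
Δλ = λ_C(1 - cos θ)

where λ_C = h/(m_e·c) ≈ 2.4263 pm is the Compton wavelength of an electron.

For θ = 43°:
cos(43°) = 0.7314
1 - cos(43°) = 0.2686

Δλ = 2.4263 × 0.2686
Δλ = 0.6518 pm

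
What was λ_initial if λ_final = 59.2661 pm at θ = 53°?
58.3000 pm

From λ' = λ + Δλ, we have λ = λ' - Δλ

First calculate the Compton shift:
Δλ = λ_C(1 - cos θ)
Δλ = 2.4263 × (1 - cos(53°))
Δλ = 2.4263 × 0.3982
Δλ = 0.9661 pm

Initial wavelength:
λ = λ' - Δλ
λ = 59.2661 - 0.9661
λ = 58.3000 pm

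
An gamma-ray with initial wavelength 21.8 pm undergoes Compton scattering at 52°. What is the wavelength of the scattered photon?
22.7325 pm

Using the Compton scattering formula:
λ' = λ + Δλ = λ + λ_C(1 - cos θ)

Given:
- Initial wavelength λ = 21.8 pm
- Scattering angle θ = 52°
- Compton wavelength λ_C ≈ 2.4263 pm

Calculate the shift:
Δλ = 2.4263 × (1 - cos(52°))
Δλ = 2.4263 × 0.3843
Δλ = 0.9325 pm

Final wavelength:
λ' = 21.8 + 0.9325 = 22.7325 pm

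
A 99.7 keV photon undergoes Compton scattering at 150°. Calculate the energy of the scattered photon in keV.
73.0897 keV

First convert energy to wavelength:
λ = hc/E, with hc ≈ 1239.842 keV·pm (i.e. 1239.842 eV·nm)

For E = 99.7 keV = 99700 eV:
λ = 1239.842 keV·pm / 99.7 keV
λ = 12.4357 pm

Calculate the Compton shift:
Δλ = λ_C(1 - cos(150°)) = 2.4263 × 1.8660
Δλ = 4.5276 pm

Final wavelength:
λ' = 12.4357 + 4.5276 = 16.9633 pm

Final energy:
E' = hc/λ' = 1239.842 / 16.9633 = 73.0897 keV

(Intermediate values are shown rounded; full precision is carried through to the final answer.)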